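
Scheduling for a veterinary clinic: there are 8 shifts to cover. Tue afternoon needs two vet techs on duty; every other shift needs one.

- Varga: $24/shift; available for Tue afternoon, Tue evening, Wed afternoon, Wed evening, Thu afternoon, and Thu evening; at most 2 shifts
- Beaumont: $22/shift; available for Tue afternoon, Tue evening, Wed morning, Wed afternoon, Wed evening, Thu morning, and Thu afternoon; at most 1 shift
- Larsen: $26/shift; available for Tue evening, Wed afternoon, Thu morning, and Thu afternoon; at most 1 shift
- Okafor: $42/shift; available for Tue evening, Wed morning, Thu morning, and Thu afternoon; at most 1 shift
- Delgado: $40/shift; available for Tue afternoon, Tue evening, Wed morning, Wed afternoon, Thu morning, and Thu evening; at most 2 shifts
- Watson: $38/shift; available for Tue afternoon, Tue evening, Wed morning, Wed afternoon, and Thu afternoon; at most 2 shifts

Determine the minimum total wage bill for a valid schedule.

$294

Picking the cheapest available vet tech for each shift independently would cost $202, but that ignores the shift limits.
An optimal schedule: Tue afternoon→Delgado+Watson, Tue evening→Watson, Wed morning→Beaumont, Wed afternoon→Delgado, Wed evening→Varga, Thu morning→Larsen, Thu afternoon→Okafor, Thu evening→Varga.
Total: 40 + 38 + 38 + 22 + 40 + 24 + 26 + 42 + 24 = $294.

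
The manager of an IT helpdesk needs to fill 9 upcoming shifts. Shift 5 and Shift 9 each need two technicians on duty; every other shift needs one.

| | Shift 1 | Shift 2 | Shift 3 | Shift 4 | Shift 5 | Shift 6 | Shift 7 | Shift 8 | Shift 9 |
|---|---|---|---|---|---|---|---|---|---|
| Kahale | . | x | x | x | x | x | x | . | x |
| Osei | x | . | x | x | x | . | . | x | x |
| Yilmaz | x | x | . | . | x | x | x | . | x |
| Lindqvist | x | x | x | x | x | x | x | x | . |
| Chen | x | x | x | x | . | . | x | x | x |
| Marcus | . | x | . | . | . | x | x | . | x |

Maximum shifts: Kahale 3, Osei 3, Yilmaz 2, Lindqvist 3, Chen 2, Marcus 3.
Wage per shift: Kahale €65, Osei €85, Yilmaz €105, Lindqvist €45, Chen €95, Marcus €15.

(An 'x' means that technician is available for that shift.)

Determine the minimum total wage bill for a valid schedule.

€545

Picking the cheapest available technician for each shift independently would cost €415, but that ignores the shift limits.
An optimal schedule: Shift 1→Lindqvist, Shift 2→Marcus, Shift 3→Lindqvist, Shift 4→Kahale, Shift 5→Kahale+Osei, Shift 6→Marcus, Shift 7→Marcus, Shift 8→Lindqvist, Shift 9→Kahale+Osei.
Total: 45 + 15 + 45 + 65 + 65 + 85 + 15 + 15 + 45 + 65 + 85 = €545.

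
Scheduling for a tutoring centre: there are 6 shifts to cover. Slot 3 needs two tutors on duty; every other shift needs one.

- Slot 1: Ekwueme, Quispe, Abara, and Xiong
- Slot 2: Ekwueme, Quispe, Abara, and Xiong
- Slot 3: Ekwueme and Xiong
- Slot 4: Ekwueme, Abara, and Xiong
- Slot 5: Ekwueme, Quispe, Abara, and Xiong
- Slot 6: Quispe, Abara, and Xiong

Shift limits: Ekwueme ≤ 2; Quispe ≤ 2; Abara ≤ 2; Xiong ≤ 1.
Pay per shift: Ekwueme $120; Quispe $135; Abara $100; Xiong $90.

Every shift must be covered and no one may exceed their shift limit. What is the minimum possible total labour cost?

$800

Slot 3 can only be covered by Ekwueme and Xiong, so that assignment is forced.
Picking the cheapest available tutor for each shift independently would cost $660, but that ignores the shift limits.
An optimal schedule: Slot 1→Quispe, Slot 2→Abara, Slot 3→Ekwueme+Xiong, Slot 4→Ekwueme, Slot 5→Abara, Slot 6→Quispe.
Total: 135 + 100 + 120 + 90 + 120 + 100 + 135 = $800.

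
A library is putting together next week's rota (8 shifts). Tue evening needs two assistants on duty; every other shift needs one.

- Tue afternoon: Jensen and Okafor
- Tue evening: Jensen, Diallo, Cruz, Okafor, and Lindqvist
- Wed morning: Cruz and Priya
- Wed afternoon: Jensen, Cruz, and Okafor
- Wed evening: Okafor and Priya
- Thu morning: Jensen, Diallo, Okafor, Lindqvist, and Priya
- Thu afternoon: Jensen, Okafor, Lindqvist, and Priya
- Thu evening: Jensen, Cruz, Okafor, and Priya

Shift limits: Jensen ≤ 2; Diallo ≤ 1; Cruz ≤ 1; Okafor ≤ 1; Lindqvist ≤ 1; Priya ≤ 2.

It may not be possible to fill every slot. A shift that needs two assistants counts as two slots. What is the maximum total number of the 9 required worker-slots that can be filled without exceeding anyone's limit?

Total capacity across all assistants is 2+1+1+1+1+2 = 8, and 9 slots are needed, so at most 8 can be filled.
An assignment achieving 8: Tue afternoon→Jensen, Tue evening→Diallo, Wed morning→Cruz, Wed afternoon→Jensen, Wed evening→Okafor, Thu morning→Priya, Thu afternoon→Lindqvist, Thu evening→Priya.
Loads: Jensen 2/2, Diallo 1/1, Cruz 1/1, Okafor 1/1, Lindqvist 1/1, Priya 2/2.

8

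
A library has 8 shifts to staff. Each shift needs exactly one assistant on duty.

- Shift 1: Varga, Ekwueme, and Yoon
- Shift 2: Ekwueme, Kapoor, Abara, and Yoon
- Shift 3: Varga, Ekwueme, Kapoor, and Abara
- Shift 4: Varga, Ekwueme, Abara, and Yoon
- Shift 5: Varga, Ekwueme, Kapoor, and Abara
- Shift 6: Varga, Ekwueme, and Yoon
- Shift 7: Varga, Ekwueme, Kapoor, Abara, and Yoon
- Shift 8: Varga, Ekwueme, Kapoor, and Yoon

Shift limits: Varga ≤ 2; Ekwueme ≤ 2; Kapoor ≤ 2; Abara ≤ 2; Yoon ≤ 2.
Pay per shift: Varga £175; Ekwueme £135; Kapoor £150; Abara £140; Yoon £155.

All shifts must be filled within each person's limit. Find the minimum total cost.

Picking the cheapest available assistant for each shift independently would cost £1080, but that ignores the shift limits.
An optimal schedule: Shift 1→Ekwueme, Shift 2→Abara, Shift 3→Abara, Shift 4→Yoon, Shift 5→Kapoor, Shift 6→Ekwueme, Shift 7→Yoon, Shift 8→Kapoor.
Total: 135 + 140 + 140 + 155 + 150 + 135 + 155 + 150 = £1160.

£1160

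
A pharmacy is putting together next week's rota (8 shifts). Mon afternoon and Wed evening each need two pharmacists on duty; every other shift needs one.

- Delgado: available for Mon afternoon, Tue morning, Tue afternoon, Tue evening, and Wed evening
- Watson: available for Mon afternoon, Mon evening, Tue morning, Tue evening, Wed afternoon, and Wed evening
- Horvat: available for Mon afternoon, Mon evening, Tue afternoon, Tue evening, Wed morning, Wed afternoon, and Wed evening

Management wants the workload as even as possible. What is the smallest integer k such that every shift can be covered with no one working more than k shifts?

With 3 pharmacists and 10 worker-slots to fill, someone must work at least ⌈10/3⌉ = 4 shifts, so k ≥ 4.
k = 4 works: Mon afternoon→Delgado+Watson, Mon evening→Watson, Tue morning→Delgado, Tue afternoon→Delgado, Tue evening→Delgado, Wed morning→Horvat, Wed afternoon→Watson, Wed evening→Watson+Horvat.
Loads: Delgado 4, Watson 4, Horvat 2 — all ≤ 4.

4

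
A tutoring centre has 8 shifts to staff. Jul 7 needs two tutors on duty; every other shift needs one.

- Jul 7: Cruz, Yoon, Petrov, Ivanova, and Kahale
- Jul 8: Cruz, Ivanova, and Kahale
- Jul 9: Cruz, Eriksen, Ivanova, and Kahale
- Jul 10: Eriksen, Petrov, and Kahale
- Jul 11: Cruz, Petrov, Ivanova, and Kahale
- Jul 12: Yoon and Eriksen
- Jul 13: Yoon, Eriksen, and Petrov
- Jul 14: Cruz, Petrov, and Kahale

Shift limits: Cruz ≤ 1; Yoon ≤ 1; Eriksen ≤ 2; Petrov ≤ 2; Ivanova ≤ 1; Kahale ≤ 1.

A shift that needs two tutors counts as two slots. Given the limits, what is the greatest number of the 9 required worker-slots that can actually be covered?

Total capacity across all tutors is 1+1+2+2+1+1 = 8, and 9 slots are needed, so at most 8 can be filled.
An assignment achieving 8: Jul 7→Kahale, Jul 8→Cruz, Jul 9→Ivanova, Jul 10→Eriksen, Jul 11→Petrov, Jul 12→Yoon, Jul 13→Eriksen, Jul 14→Petrov.
Loads: Cruz 1/1, Yoon 1/1, Eriksen 2/2, Petrov 2/2, Ivanova 1/1, Kahale 1/1.

8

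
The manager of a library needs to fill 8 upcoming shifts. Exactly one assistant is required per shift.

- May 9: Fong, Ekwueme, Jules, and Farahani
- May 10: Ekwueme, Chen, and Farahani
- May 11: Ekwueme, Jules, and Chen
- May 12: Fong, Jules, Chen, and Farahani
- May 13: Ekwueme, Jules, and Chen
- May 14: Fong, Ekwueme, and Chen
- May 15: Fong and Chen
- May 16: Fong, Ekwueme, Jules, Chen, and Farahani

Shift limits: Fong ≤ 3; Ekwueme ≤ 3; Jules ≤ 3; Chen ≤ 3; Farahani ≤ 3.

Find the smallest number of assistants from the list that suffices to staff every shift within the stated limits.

8 slots to fill and no one can take more than 3, so at least ⌈8/3⌉ = 3 assistants are needed.
Fong, Ekwueme, and Jules alone can cover everything: May 9→Jules, May 10→Ekwueme, May 11→Ekwueme, May 12→Fong, May 13→Ekwueme, May 14→Fong, May 15→Fong, May 16→Jules.

3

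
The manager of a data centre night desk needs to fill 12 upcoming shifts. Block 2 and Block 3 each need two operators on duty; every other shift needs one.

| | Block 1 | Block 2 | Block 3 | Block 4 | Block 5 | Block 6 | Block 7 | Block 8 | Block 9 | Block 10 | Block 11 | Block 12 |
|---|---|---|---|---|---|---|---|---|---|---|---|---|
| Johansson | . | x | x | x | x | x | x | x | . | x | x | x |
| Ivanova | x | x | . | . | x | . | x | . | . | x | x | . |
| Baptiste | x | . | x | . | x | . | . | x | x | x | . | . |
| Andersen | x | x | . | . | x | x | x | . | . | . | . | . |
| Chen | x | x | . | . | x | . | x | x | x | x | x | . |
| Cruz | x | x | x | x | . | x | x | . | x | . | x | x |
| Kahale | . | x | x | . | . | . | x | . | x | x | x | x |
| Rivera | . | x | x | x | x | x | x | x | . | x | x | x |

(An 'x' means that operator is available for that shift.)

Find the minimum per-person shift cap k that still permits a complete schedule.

2

With 8 operators and 14 worker-slots to fill, someone must work at least ⌈14/8⌉ = 2 shifts, so k ≥ 2.
k = 2 works: Block 1→Ivanova, Block 2→Andersen+Kahale, Block 3→Cruz+Kahale, Block 4→Johansson, Block 5→Ivanova, Block 6→Johansson, Block 7→Andersen, Block 8→Baptiste, Block 9→Baptiste, Block 10→Chen, Block 11→Chen, Block 12→Cruz.
Loads: Johansson 2, Ivanova 2, Baptiste 2, Andersen 2, Chen 2, Cruz 2, Kahale 2, Rivera 0 — all ≤ 2.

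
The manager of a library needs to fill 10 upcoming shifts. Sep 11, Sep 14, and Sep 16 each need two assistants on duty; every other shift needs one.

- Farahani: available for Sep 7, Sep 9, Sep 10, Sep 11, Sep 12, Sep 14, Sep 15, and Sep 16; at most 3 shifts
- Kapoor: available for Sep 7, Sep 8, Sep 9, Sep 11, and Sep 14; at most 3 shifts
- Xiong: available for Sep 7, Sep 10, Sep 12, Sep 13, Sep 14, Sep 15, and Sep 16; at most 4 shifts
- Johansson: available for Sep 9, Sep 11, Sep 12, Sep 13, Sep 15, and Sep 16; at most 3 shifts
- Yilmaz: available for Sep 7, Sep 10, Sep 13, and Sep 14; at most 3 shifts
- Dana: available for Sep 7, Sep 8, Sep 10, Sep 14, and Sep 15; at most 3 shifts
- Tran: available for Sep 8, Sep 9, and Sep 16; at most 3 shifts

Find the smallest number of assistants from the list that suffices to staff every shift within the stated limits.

13 slots to fill and no one can take more than 4, so at least ⌈13/4⌉ = 4 assistants are needed.
Farahani, Kapoor, Xiong, and Johansson alone can cover everything: Sep 7→Farahani, Sep 8→Kapoor, Sep 9→Farahani, Sep 10→Farahani, Sep 11→Kapoor+Johansson, Sep 12→Xiong, Sep 13→Xiong, Sep 14→Kapoor+Xiong, Sep 15→Johansson, Sep 16→Xiong+Johansson.

4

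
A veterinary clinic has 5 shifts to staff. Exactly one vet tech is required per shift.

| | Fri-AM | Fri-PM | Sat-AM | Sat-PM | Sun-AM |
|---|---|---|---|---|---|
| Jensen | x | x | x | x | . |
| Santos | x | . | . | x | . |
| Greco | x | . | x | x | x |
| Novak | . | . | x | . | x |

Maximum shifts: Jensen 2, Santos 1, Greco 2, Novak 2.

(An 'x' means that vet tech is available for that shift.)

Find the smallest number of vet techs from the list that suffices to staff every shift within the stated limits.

5 slots to fill and no one can take more than 2, so at least ⌈5/2⌉ = 3 vet techs are needed.
Jensen, Santos, and Greco alone can cover everything: Fri-AM→Santos, Fri-PM→Jensen, Sat-AM→Jensen, Sat-PM→Greco, Sun-AM→Greco.

3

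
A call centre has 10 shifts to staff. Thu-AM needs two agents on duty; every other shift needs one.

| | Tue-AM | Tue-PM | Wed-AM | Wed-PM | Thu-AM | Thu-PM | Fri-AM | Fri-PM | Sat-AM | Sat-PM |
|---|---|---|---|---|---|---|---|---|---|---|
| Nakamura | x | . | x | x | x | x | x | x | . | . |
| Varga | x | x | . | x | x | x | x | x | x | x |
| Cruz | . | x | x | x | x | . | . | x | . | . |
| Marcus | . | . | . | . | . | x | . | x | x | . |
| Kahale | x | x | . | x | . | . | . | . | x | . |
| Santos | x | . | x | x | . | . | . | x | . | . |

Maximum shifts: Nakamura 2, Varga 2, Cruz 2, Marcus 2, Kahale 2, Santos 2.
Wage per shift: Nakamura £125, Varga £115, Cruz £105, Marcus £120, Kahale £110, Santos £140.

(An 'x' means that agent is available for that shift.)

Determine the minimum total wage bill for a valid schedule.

£1290

Sat-PM can only be covered by Varga, so that assignment is forced.
Picking the cheapest available agent for each shift independently would cost £1205, but that ignores the shift limits.
An optimal schedule: Tue-AM→Kahale, Tue-PM→Varga, Wed-AM→Cruz, Wed-PM→Kahale, Thu-AM→Nakamura+Cruz, Thu-PM→Marcus, Fri-AM→Nakamura, Fri-PM→Santos, Sat-AM→Marcus, Sat-PM→Varga.
Total: 110 + 115 + 105 + 110 + 125 + 105 + 120 + 125 + 140 + 120 + 115 = £1290.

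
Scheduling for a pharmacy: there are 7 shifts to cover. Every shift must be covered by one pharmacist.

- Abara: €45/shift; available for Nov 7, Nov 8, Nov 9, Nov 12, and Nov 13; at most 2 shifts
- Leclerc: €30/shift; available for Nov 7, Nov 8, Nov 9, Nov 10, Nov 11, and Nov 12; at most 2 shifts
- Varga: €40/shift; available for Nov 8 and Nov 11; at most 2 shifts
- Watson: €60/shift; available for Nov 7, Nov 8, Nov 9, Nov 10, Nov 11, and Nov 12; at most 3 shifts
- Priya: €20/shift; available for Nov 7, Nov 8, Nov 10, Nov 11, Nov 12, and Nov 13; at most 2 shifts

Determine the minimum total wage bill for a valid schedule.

€225

Picking the cheapest available pharmacist for each shift independently would cost €150, but that ignores the shift limits.
An optimal schedule: Nov 7→Leclerc, Nov 8→Varga, Nov 9→Leclerc, Nov 10→Priya, Nov 11→Varga, Nov 12→Abara, Nov 13→Priya.
Total: 30 + 40 + 30 + 20 + 40 + 45 + 20 = €225.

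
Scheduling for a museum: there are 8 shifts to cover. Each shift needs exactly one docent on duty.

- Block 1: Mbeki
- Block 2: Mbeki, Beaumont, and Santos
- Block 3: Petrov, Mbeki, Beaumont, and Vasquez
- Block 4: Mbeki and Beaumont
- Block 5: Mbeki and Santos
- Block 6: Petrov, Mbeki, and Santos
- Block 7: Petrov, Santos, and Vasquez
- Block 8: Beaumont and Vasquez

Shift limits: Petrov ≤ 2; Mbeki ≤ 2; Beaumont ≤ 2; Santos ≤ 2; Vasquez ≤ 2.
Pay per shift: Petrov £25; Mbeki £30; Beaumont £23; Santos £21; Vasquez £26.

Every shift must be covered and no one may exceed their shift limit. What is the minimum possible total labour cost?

£194

Block 1 can only be covered by Mbeki, so that assignment is forced.
Picking the cheapest available docent for each shift independently would cost £183, but that ignores the shift limits.
An optimal schedule: Block 1→Mbeki, Block 2→Santos, Block 3→Vasquez, Block 4→Beaumont, Block 5→Santos, Block 6→Petrov, Block 7→Petrov, Block 8→Beaumont.
Total: 30 + 21 + 26 + 23 + 21 + 25 + 25 + 23 = £194.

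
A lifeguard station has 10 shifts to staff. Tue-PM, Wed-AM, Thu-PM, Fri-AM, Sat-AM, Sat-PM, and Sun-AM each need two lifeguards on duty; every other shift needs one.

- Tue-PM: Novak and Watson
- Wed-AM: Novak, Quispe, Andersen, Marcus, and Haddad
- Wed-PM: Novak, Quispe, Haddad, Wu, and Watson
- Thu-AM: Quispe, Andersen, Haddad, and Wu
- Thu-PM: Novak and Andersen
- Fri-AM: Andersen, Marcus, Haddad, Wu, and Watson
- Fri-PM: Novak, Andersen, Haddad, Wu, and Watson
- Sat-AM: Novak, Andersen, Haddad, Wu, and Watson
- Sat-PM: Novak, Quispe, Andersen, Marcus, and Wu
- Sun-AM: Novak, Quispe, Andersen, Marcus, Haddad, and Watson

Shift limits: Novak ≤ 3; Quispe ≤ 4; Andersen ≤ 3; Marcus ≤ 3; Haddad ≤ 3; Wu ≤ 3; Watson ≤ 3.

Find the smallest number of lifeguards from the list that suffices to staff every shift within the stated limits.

6

17 slots to fill and no one can take more than 4, so at least ⌈17/4⌉ = 5 lifeguards are needed.
Any 5 lifeguards together have capacity at most 4+3+3+3+3 = 16 < 17 slots, so 5 can never suffice.
Novak, Quispe, Andersen, Marcus, Haddad, and Watson alone can cover everything: Tue-PM→Novak+Watson, Wed-AM→Quispe+Marcus, Wed-PM→Novak, Thu-AM→Quispe, Thu-PM→Novak+Andersen, Fri-AM→Andersen+Marcus, Fri-PM→Andersen, Sat-AM→Haddad+Watson, Sat-PM→Quispe+Marcus, Sun-AM→Quispe+Haddad.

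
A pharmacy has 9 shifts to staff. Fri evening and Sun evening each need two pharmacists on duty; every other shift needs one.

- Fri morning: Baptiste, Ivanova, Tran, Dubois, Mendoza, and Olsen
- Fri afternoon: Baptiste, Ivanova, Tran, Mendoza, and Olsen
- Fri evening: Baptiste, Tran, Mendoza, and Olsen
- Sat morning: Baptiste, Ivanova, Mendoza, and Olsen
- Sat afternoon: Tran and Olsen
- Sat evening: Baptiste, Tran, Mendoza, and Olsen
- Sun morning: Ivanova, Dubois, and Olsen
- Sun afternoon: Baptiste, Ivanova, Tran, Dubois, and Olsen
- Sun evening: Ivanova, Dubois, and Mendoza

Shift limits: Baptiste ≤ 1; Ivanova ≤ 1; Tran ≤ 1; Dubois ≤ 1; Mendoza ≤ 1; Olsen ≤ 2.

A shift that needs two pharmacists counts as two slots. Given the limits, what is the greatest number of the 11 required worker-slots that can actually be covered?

Total capacity across all pharmacists is 1+1+1+1+1+2 = 7, and 11 slots are needed, so at most 7 can be filled.
An assignment achieving 7: Fri evening→Baptiste+Olsen, Sat morning→Olsen, Sat afternoon→Tran, Sun morning→Ivanova, Sun evening→Dubois+Mendoza.
Loads: Baptiste 1/1, Ivanova 1/1, Tran 1/1, Dubois 1/1, Mendoza 1/1, Olsen 2/2.

7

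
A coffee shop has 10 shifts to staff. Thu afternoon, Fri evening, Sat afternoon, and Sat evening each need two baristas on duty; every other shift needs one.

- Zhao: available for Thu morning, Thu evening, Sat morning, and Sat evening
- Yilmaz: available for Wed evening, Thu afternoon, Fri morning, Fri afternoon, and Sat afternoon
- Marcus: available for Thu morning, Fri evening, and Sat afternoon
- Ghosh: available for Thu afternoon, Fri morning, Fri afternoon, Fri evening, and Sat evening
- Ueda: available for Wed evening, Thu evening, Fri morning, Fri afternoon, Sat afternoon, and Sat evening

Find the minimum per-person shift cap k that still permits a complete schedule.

3

With 5 baristas and 14 worker-slots to fill, someone must work at least ⌈14/5⌉ = 3 shifts, so k ≥ 3.
k = 3 works: Wed evening→Yilmaz, Thu morning→Zhao, Thu afternoon→Yilmaz+Ghosh, Thu evening→Zhao, Fri morning→Yilmaz, Fri afternoon→Ueda, Fri evening→Marcus+Ghosh, Sat morning→Zhao, Sat afternoon→Marcus+Ueda, Sat evening→Ghosh+Ueda.
Loads: Zhao 3, Yilmaz 3, Marcus 2, Ghosh 3, Ueda 3 — all ≤ 3.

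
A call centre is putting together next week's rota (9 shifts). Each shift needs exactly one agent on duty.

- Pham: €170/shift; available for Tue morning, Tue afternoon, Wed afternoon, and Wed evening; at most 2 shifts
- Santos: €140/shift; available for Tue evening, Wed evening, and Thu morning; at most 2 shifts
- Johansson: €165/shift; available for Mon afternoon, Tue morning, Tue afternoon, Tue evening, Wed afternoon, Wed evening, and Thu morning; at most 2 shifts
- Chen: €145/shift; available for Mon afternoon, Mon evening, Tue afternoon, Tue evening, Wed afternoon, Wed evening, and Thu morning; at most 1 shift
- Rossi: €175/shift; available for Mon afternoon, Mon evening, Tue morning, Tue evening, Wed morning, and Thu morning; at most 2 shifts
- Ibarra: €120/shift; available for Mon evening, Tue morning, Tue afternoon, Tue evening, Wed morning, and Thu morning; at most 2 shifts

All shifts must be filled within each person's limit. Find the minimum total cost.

€1335

Picking the cheapest available agent for each shift independently would cost €1150, but that ignores the shift limits.
An optimal schedule: Mon afternoon→Chen, Mon evening→Ibarra, Tue morning→Johansson, Tue afternoon→Pham, Tue evening→Santos, Wed morning→Ibarra, Wed afternoon→Johansson, Wed evening→Pham, Thu morning→Santos.
Total: 145 + 120 + 165 + 170 + 140 + 120 + 165 + 170 + 140 = €1335.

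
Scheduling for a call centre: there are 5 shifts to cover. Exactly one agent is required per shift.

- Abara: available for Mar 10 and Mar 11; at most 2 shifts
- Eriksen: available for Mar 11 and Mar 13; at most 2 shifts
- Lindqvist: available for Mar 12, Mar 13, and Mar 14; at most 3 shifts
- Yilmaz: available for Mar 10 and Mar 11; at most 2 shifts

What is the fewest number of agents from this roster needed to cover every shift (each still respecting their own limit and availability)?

2

5 slots to fill and no one can take more than 3, so at least ⌈5/3⌉ = 2 agents are needed.
Abara and Lindqvist alone can cover everything: Mar 10→Abara, Mar 11→Abara, Mar 12→Lindqvist, Mar 13→Lindqvist, Mar 14→Lindqvist.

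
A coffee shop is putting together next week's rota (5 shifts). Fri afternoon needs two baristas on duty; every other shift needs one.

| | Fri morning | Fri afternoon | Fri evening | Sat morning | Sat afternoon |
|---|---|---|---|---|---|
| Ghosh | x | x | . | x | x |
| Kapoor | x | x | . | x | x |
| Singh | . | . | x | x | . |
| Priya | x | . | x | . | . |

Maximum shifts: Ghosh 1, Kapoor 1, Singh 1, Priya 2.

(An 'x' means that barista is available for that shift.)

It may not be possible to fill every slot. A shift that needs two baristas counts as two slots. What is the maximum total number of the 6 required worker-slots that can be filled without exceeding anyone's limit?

5

Total capacity across all baristas is 1+1+1+2 = 5, and 6 slots are needed, so at most 5 can be filled.
An assignment achieving 5: Fri morning→Priya, Fri afternoon→Ghosh+Kapoor, Fri evening→Priya, Sat morning→Singh.
Loads: Ghosh 1/1, Kapoor 1/1, Singh 1/1, Priya 2/2.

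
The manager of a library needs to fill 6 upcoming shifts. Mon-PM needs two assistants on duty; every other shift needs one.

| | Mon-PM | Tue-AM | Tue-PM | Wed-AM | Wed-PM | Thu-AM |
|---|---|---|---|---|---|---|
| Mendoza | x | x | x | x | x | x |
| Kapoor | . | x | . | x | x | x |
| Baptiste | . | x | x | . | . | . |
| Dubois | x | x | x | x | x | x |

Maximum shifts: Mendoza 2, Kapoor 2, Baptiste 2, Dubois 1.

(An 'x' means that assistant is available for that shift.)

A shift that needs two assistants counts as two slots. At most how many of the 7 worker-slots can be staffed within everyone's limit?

7

Total capacity across all assistants is 2+2+2+1 = 7, and 7 slots are needed, so at most 7 can be filled.
An assignment achieving 7: Mon-PM→Mendoza+Dubois, Tue-AM→Baptiste, Tue-PM→Baptiste, Wed-AM→Mendoza, Wed-PM→Kapoor, Thu-AM→Kapoor.
Loads: Mendoza 2/2, Kapoor 2/2, Baptiste 2/2, Dubois 1/1.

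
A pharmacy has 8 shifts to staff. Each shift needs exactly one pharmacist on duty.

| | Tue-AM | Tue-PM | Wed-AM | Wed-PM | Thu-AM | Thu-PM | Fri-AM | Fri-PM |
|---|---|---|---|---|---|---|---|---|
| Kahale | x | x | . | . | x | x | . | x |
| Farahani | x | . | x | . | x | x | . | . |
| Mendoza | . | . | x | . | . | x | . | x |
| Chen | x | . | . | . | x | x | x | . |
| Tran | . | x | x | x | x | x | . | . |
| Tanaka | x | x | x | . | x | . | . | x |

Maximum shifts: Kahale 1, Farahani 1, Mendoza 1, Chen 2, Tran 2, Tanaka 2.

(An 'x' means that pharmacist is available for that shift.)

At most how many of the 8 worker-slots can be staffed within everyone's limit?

8

Total capacity across all pharmacists is 1+1+1+2+2+2 = 9, and 8 slots are needed, so at most 8 can be filled.
An assignment achieving 8: Tue-AM→Farahani, Tue-PM→Kahale, Wed-AM→Tran, Wed-PM→Tran, Thu-AM→Tanaka, Thu-PM→Chen, Fri-AM→Chen, Fri-PM→Mendoza.
Loads: Kahale 1/1, Farahani 1/1, Mendoza 1/1, Chen 2/2, Tran 2/2, Tanaka 1/2.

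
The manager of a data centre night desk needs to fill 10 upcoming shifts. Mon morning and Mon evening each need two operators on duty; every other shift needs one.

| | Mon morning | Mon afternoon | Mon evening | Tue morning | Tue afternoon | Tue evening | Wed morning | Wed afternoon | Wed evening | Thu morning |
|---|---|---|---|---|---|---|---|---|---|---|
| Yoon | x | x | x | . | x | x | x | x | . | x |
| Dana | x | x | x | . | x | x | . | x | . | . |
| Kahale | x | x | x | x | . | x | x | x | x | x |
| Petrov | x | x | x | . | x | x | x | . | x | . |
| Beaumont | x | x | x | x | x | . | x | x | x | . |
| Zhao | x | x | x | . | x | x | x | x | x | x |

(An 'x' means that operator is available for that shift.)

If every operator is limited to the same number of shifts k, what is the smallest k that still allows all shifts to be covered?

With 6 operators and 12 worker-slots to fill, someone must work at least ⌈12/6⌉ = 2 shifts, so k ≥ 2.
k = 2 works: Mon morning→Beaumont+Zhao, Mon afternoon→Petrov, Mon evening→Beaumont+Zhao, Tue morning→Kahale, Tue afternoon→Yoon, Tue evening→Dana, Wed morning→Petrov, Wed afternoon→Dana, Wed evening→Kahale, Thu morning→Yoon.
Loads: Yoon 2, Dana 2, Kahale 2, Petrov 2, Beaumont 2, Zhao 2 — all ≤ 2.

2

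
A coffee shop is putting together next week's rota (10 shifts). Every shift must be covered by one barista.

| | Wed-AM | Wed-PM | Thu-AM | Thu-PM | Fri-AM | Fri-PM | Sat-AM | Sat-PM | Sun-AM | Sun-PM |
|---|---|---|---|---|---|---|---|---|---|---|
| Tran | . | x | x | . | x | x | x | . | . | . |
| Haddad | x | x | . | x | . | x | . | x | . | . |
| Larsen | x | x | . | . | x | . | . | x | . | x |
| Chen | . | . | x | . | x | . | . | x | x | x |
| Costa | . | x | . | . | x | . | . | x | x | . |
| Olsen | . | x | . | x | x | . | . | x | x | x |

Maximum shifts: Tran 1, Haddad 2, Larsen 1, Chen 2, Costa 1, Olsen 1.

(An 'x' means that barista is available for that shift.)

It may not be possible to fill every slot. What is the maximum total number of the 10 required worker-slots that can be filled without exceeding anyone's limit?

Total capacity across all baristas is 1+2+1+2+1+1 = 8, and 10 slots are needed, so at most 8 can be filled.
An assignment achieving 8: Wed-AM→Haddad, Wed-PM→Costa, Thu-AM→Chen, Thu-PM→Haddad, Fri-AM→Olsen, Sat-AM→Tran, Sun-AM→Chen, Sun-PM→Larsen.
Loads: Tran 1/1, Haddad 2/2, Larsen 1/1, Chen 2/2, Costa 1/1, Olsen 1/1.

8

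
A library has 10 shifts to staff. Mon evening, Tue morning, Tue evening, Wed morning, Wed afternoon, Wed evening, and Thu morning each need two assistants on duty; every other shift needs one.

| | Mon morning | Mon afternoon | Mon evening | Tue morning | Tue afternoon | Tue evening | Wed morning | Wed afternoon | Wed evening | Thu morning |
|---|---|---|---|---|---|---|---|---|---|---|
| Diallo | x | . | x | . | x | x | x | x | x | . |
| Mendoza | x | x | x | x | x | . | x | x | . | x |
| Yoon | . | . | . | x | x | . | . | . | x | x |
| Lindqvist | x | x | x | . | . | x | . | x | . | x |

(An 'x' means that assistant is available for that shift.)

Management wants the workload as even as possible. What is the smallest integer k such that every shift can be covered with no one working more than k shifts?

5

With 4 assistants and 17 worker-slots to fill, someone must work at least ⌈17/4⌉ = 5 shifts, so k ≥ 5.
k = 5 works: Mon morning→Diallo, Mon afternoon→Mendoza, Mon evening→Diallo+Mendoza, Tue morning→Mendoza+Yoon, Tue afternoon→Yoon, Tue evening→Diallo+Lindqvist, Wed morning→Diallo+Mendoza, Wed afternoon→Mendoza+Lindqvist, Wed evening→Diallo+Yoon, Thu morning→Yoon+Lindqvist.
Loads: Diallo 5, Mendoza 5, Yoon 4, Lindqvist 3 — all ≤ 5.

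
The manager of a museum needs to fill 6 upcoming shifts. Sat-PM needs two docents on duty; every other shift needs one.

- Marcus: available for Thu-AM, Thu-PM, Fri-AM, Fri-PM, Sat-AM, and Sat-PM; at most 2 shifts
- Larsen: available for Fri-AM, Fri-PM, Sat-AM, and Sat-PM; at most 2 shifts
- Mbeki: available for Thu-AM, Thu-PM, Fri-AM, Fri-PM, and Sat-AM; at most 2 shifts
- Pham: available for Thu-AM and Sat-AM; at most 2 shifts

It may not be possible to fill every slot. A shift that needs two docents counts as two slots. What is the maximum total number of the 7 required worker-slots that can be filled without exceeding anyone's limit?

Total capacity across all docents is 2+2+2+2 = 8, and 7 slots are needed, so at most 7 can be filled.
An assignment achieving 7: Thu-AM→Mbeki, Thu-PM→Marcus, Fri-AM→Larsen, Fri-PM→Mbeki, Sat-AM→Pham, Sat-PM→Marcus+Larsen.
Loads: Marcus 2/2, Larsen 2/2, Mbeki 2/2, Pham 1/2.

7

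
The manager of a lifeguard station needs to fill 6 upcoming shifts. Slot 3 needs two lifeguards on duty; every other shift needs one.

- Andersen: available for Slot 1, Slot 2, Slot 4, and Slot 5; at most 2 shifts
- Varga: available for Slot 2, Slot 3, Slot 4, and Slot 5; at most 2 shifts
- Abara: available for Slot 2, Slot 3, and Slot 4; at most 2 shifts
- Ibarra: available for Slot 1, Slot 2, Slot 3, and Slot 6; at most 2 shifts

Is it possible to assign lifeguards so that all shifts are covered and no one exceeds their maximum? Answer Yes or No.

Yes

Slot 6 can only be covered by Ibarra, so that assignment is forced.
One valid schedule: Slot 1→Andersen, Slot 2→Abara, Slot 3→Varga+Abara, Slot 4→Varga, Slot 5→Andersen, Slot 6→Ibarra.
Loads: Andersen 2/2, Varga 2/2, Abara 2/2, Ibarra 1/2 — all within limits.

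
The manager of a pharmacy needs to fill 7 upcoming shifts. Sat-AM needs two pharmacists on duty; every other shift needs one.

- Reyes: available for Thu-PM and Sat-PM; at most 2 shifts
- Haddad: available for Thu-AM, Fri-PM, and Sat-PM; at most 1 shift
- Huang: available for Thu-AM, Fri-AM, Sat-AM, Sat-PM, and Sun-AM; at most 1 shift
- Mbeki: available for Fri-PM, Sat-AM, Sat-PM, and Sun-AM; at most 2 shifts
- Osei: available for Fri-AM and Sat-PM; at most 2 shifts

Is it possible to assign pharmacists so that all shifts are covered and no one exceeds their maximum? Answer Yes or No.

Total capacity is 8 and 8 slots are needed, so capacity alone doesn't rule it out.
Shifts {Thu-AM, Fri-PM, Sat-AM, Sun-AM} need 5 worker-slots in total, but the pharmacists available for any of those shifts (Haddad, Huang, and Mbeki) can supply at most 4 among them. So no valid schedule exists.

No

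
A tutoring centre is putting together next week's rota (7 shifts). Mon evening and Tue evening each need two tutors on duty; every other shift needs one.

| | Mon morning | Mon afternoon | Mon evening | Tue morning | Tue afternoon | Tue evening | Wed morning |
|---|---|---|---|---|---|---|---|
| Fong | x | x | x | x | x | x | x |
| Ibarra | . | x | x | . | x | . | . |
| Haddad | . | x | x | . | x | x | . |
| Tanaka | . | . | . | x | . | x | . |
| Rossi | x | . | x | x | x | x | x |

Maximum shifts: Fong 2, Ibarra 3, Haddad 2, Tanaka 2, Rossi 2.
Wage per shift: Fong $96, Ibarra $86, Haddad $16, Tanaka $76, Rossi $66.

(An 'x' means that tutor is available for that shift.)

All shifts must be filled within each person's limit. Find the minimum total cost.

$574

Picking the cheapest available tutor for each shift independently would cost $394, but that ignores the shift limits.
An optimal schedule: Mon morning→Rossi, Mon afternoon→Ibarra, Mon evening→Haddad+Ibarra, Tue morning→Tanaka, Tue afternoon→Ibarra, Tue evening→Haddad+Tanaka, Wed morning→Rossi.
Total: 66 + 86 + 16 + 86 + 76 + 86 + 16 + 76 + 66 = $574.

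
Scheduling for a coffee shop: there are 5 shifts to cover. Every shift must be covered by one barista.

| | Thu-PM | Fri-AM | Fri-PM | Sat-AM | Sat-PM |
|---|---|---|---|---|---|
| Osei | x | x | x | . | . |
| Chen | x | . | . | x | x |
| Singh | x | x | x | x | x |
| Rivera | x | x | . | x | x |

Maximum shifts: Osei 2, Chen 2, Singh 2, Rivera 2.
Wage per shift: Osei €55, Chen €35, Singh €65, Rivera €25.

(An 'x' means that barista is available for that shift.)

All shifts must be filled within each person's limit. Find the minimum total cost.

Picking the cheapest available barista for each shift independently would cost €155, but that ignores the shift limits.
An optimal schedule: Thu-PM→Chen, Fri-AM→Rivera, Fri-PM→Osei, Sat-AM→Rivera, Sat-PM→Chen.
Total: 35 + 25 + 55 + 25 + 35 = €175.

€175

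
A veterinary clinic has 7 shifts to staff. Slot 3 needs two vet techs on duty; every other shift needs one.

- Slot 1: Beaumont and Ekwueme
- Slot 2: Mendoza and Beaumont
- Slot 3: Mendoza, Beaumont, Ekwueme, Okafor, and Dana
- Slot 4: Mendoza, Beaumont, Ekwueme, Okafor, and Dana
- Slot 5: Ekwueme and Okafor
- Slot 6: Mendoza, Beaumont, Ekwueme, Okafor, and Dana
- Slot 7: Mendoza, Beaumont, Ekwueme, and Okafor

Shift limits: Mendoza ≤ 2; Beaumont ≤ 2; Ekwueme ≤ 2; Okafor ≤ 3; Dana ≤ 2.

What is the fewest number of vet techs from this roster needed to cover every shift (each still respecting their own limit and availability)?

8 slots to fill and no one can take more than 3, so at least ⌈8/3⌉ = 3 vet techs are needed.
Any 3 vet techs together have capacity at most 3+2+2 = 7 < 8 slots, so 3 can never suffice.
Mendoza, Beaumont, Ekwueme, and Okafor alone can cover everything: Slot 1→Beaumont, Slot 2→Mendoza, Slot 3→Ekwueme+Okafor, Slot 4→Mendoza, Slot 5→Ekwueme, Slot 6→Beaumont, Slot 7→Okafor.

4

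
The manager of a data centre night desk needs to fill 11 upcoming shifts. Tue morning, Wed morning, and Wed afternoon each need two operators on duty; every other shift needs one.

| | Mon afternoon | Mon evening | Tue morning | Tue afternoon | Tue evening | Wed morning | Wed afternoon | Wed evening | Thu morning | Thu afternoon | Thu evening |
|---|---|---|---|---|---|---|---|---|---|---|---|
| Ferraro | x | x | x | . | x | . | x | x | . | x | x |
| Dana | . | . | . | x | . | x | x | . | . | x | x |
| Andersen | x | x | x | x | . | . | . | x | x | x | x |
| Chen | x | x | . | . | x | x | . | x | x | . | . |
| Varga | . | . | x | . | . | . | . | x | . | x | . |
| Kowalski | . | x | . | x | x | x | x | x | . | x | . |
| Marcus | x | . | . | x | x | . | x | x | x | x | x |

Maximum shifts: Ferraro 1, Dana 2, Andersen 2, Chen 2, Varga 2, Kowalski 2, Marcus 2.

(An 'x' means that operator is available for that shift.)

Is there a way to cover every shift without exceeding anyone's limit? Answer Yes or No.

No

Total capacity is 1+2+2+2+2+2+2 = 13 but 14 worker-slots are needed — infeasible.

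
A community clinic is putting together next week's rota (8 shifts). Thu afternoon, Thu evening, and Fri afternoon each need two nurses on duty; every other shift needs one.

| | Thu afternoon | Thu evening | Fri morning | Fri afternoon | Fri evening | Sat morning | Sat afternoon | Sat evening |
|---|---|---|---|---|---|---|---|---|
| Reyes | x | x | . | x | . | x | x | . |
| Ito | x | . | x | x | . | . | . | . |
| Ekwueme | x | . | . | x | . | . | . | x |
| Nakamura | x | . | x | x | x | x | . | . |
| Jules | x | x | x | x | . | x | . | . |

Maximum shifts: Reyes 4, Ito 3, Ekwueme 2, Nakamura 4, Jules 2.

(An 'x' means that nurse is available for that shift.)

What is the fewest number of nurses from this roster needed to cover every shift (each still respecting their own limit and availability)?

4

11 slots to fill and no one can take more than 4, so at least ⌈11/4⌉ = 3 nurses are needed.
Shifts {Thu evening, Fri evening, Sat evening} need 4 slots, but among the nurses available for them (Reyes, Ekwueme, Nakamura, and Jules) any 3 together supply at most 3. So 3 nurses are not enough.
Reyes, Ekwueme, Nakamura, and Jules alone can cover everything: Thu afternoon→Reyes+Ekwueme, Thu evening→Reyes+Jules, Fri morning→Nakamura, Fri afternoon→Nakamura+Jules, Fri evening→Nakamura, Sat morning→Reyes, Sat afternoon→Reyes, Sat evening→Ekwueme.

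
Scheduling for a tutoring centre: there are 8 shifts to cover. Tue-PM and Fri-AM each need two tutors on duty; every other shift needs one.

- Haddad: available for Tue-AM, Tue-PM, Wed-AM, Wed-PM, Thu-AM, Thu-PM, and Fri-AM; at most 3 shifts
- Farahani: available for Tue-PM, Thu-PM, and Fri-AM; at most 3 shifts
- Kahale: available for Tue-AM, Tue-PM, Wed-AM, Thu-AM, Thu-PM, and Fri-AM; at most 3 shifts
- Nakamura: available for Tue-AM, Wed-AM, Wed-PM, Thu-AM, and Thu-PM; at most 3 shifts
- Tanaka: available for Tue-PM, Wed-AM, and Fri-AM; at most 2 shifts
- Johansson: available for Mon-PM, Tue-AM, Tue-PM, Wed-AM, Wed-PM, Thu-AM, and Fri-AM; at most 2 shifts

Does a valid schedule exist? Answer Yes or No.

Yes

Mon-PM can only be covered by Johansson, so that assignment is forced.
One valid schedule: Mon-PM→Johansson, Tue-AM→Haddad, Tue-PM→Farahani+Kahale, Wed-AM→Kahale, Wed-PM→Haddad, Thu-AM→Haddad, Thu-PM→Farahani, Fri-AM→Farahani+Kahale.
Loads: Haddad 3/3, Farahani 3/3, Kahale 3/3, Nakamura 0/3, Tanaka 0/2, Johansson 1/2 — all within limits.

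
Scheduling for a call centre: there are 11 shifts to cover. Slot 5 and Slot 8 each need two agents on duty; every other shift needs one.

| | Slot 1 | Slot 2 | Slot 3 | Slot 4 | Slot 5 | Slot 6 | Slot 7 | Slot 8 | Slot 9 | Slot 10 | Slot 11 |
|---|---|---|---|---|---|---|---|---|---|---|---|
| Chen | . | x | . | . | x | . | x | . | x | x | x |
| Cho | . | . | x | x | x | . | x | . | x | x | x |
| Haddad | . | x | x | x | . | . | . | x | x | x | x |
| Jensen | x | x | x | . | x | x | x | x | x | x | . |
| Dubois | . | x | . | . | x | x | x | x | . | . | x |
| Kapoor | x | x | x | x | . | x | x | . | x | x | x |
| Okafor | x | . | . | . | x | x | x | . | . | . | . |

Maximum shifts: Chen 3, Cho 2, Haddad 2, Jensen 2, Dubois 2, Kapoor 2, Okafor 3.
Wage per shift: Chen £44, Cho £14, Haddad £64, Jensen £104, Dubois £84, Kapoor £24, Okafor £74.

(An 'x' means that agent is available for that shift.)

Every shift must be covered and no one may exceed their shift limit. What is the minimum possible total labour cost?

£642

Picking the cheapest available agent for each shift independently would cost £362, but that ignores the shift limits.
An optimal schedule: Slot 1→Kapoor, Slot 2→Kapoor, Slot 3→Cho, Slot 4→Cho, Slot 5→Chen+Okafor, Slot 6→Okafor, Slot 7→Okafor, Slot 8→Haddad+Dubois, Slot 9→Chen, Slot 10→Chen, Slot 11→Haddad.
Total: 24 + 24 + 14 + 14 + 44 + 74 + 74 + 74 + 64 + 84 + 44 + 44 + 64 = £642.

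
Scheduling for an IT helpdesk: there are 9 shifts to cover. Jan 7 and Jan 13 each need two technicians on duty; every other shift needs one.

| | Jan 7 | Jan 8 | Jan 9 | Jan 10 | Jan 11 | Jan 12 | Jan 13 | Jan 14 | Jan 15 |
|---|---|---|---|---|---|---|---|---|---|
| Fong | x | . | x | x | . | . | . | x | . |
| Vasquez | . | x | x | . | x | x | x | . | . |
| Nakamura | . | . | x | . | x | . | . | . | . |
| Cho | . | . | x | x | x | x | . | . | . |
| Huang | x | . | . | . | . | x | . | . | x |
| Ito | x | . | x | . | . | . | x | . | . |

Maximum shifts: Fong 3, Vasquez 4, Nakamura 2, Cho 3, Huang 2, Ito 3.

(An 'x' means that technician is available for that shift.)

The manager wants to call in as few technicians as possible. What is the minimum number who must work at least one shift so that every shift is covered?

4

11 slots to fill and no one can take more than 4, so at least ⌈11/4⌉ = 3 technicians are needed.
Any 3 technicians together have capacity at most 4+3+3 = 10 < 11 slots, so 3 can never suffice.
Fong, Vasquez, Huang, and Ito alone can cover everything: Jan 7→Fong+Huang, Jan 8→Vasquez, Jan 9→Ito, Jan 10→Fong, Jan 11→Vasquez, Jan 12→Vasquez, Jan 13→Vasquez+Ito, Jan 14→Fong, Jan 15→Huang.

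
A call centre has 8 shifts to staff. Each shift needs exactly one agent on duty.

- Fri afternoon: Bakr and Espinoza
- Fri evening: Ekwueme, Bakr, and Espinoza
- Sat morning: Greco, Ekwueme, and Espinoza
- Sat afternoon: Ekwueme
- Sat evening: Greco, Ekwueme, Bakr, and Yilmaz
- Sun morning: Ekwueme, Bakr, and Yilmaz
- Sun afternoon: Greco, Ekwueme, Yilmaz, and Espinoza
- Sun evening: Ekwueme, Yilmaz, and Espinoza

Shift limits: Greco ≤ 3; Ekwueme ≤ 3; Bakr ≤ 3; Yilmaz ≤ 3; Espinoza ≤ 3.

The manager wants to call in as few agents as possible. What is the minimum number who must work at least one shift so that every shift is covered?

3

8 slots to fill and no one can take more than 3, so at least ⌈8/3⌉ = 3 agents are needed.
Greco, Ekwueme, and Bakr alone can cover everything: Fri afternoon→Bakr, Fri evening→Ekwueme, Sat morning→Greco, Sat afternoon→Ekwueme, Sat evening→Greco, Sun morning→Bakr, Sun afternoon→Greco, Sun evening→Ekwueme.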